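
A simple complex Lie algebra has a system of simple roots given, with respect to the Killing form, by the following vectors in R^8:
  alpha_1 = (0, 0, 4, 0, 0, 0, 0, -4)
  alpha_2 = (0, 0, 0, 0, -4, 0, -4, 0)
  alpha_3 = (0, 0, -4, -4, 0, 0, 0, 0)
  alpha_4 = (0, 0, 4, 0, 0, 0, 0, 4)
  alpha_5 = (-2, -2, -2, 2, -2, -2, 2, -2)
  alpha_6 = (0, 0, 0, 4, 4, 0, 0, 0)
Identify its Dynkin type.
Compute the Cartan integers a_ij = 2(alpha_i, alpha_j)/(alpha_j, alpha_j); the resulting 6x6 Cartan matrix is
[[2, 0, -1, 0, 0, 0], [0, 2, 0, 0, 0, -1], [-1, 0, 2, -1, 0, -1], [0, 0, -1, 2, -1, 0], [0, 0, 0, -1, 2, 0], [0, -1, -1, 0, 0, 2]].
All simple roots have the same length, so the diagram is simply laced. The associated Dynkin diagram is a chain of 5 nodes with one extra node attached to the third node from one end (E_6), so the type is E_6.

type E_6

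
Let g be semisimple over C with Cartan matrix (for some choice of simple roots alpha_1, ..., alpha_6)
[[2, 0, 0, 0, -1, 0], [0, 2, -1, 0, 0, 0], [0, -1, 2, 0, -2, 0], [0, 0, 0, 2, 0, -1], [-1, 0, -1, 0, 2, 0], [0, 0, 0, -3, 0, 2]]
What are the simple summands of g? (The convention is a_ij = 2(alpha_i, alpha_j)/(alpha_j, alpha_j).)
The diagram associated to this matrix has two connected components: the simple roots {alpha_1, alpha_2, alpha_3, alpha_5} form a chain of 4 nodes with a double edge between the middle two (F_4), and {alpha_4, alpha_6} form two nodes joined by a triple edge (G_2). A semisimple Lie algebra decomposes uniquely as the direct sum of simple ideals, one per connected component of its Dynkin diagram, so g ≅ F_4 ⊕ G_2 (dimension 52 + 14 = 66).

F_4 + G_2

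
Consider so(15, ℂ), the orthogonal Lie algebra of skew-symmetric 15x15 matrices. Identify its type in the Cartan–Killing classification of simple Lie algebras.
This is so(15) with 15 odd, which has dimension 15(15-1)/2 = 105 and rank (15-1)/2 = 7. In the classification of classical Lie algebras, the orthogonal algebra so(2n+1) in an odd number of variables has type B_n; here n = 7, so the Dynkin diagram is a chain of 7 nodes with a double edge at one end; the terminal node there is the unique short simple root (B_7). Hence the type is B_7.

type B_7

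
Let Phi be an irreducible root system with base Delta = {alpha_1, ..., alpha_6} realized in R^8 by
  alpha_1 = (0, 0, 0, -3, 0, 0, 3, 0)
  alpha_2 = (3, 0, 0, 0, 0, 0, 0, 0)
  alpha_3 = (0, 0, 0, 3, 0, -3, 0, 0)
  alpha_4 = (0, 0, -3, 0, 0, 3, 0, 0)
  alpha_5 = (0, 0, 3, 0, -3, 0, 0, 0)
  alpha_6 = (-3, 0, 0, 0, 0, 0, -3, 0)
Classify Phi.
B_6 (so(13))

Compute the Cartan integers a_ij = 2(alpha_i, alpha_j)/(alpha_j, alpha_j); the resulting 6x6 Cartan matrix is
[[2, 0, -1, 0, 0, -1], [0, 2, 0, 0, 0, -1], [-1, 0, 2, -1, 0, 0], [0, 0, -1, 2, -1, 0], [0, 0, 0, -1, 2, 0], [-1, -2, 0, 0, 0, 2]].
The roots have two lengths (squared-length ratio 2:1); the short ones are alpha_{2}. The associated Dynkin diagram is a chain of 6 nodes with a double edge at one end; the terminal node there is the unique short simple root (B_6), so the type is B_6 (the algebra so(13)).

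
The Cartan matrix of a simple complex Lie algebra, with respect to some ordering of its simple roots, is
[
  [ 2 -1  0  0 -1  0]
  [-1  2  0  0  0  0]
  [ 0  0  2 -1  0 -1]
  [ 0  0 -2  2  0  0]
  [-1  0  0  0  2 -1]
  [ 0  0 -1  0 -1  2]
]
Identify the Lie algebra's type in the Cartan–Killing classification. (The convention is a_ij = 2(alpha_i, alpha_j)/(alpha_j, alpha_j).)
The matrix has rank 6 with 2's on the diagonal. Reading the off-diagonal entries as Dynkin edges (a single edge where a_ij = a_ji = -1; a double or triple edge where a_ij * a_ji = 2 or 3), the diagram is a chain of 6 nodes with a double edge at one end; the terminal node there is the unique long simple root (C_6). One simple-root ordering that puts it in standard form is (alpha_2, alpha_1, alpha_5, alpha_6, alpha_3, alpha_4). So the algebra is type C_6, i.e. sp(12).

type C_6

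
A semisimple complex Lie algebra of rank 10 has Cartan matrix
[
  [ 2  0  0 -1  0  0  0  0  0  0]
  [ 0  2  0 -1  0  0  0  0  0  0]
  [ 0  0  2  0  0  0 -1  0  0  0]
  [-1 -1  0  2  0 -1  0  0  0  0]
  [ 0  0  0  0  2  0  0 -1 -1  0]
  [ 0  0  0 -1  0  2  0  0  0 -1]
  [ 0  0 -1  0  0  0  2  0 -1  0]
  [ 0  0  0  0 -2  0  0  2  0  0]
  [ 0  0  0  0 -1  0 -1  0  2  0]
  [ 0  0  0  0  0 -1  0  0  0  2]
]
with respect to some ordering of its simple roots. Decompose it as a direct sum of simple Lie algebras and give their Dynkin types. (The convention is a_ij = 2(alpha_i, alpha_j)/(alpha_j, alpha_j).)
The diagram associated to this matrix has two connected components: the simple roots {alpha_3, alpha_5, alpha_7, alpha_8, alpha_9} form a chain of 5 nodes with a double edge at one end; the terminal node there is the unique long simple root (C_5), and {alpha_1, alpha_2, alpha_4, alpha_6, alpha_10} form a chain of 3 nodes with a fork of two nodes at one end (D_5). A semisimple Lie algebra decomposes uniquely as the direct sum of simple ideals, one per connected component of its Dynkin diagram, so g ≅ C_5 ⊕ D_5 (dimension 55 + 45 = 100).

C_5 ⊕ D_5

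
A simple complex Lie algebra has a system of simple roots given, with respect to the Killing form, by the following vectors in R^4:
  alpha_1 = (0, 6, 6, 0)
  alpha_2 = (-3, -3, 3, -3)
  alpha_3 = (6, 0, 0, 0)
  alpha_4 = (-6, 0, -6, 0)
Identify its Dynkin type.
F_4

Compute the Cartan integers a_ij = 2(alpha_i, alpha_j)/(alpha_j, alpha_j); the resulting 4x4 Cartan matrix is
[[2, 0, 0, -1], [0, 2, -1, 0], [0, -1, 2, -1], [-1, 0, -2, 2]].
The roots have two lengths (squared-length ratio 2:1); the short ones are alpha_{2,3}. The associated Dynkin diagram is a chain of 4 nodes with a double edge between the middle two (F_4), so the type is F_4.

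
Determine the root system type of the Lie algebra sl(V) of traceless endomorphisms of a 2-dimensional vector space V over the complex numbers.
A1

This is sl(2), which has dimension 2^2 - 1 = 3 and rank 2 - 1 = 1 (a Cartan subalgebra is the diagonal traceless matrices). In the classification of classical Lie algebras, the special linear algebra sl(n+1) has type A_n; here n = 1, so the Dynkin diagram is a chain of 1 nodes with single edges (A_1). Hence the type is A_1.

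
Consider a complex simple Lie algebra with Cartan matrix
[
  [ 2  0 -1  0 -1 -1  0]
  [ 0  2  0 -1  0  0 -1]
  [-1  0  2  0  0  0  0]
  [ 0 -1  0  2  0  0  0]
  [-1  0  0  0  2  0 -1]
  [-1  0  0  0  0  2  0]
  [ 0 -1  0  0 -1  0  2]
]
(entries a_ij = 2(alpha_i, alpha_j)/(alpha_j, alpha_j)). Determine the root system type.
The matrix has rank 7 with 2's on the diagonal. Reading the off-diagonal entries as Dynkin edges (a single edge where a_ij = a_ji = -1; a double or triple edge where a_ij * a_ji = 2 or 3), the diagram is a chain of 5 nodes with a fork of two nodes at one end (D_7). One simple-root ordering that puts it in standard form is (alpha_4, alpha_2, alpha_7, alpha_5, alpha_1, alpha_6, alpha_3). So the algebra is type D_7, i.e. so(14).

type D_7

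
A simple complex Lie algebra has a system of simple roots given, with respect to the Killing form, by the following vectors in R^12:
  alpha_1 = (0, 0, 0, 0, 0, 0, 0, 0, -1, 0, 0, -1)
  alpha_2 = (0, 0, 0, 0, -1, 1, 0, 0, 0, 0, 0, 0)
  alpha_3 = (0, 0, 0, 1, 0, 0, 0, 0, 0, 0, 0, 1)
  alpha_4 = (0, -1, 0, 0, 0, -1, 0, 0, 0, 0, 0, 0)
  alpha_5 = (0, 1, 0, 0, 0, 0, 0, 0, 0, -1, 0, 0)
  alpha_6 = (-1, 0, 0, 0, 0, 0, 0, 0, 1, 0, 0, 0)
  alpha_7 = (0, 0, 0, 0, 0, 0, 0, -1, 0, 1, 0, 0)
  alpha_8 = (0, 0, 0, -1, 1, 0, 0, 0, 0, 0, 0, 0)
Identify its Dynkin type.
A_8

Compute the Cartan integers a_ij = 2(alpha_i, alpha_j)/(alpha_j, alpha_j); the resulting 8x8 Cartan matrix is
[[2, 0, -1, 0, 0, -1, 0, 0], [0, 2, 0, -1, 0, 0, 0, -1], [-1, 0, 2, 0, 0, 0, 0, -1], [0, -1, 0, 2, -1, 0, 0, 0], [0, 0, 0, -1, 2, 0, -1, 0], [-1, 0, 0, 0, 0, 2, 0, 0], [0, 0, 0, 0, -1, 0, 2, 0], [0, -1, -1, 0, 0, 0, 0, 2]].
All simple roots have the same length, so the diagram is simply laced. The associated Dynkin diagram is a chain of 8 nodes with single edges (A_8), so the type is A_8 (the algebra sl(9)).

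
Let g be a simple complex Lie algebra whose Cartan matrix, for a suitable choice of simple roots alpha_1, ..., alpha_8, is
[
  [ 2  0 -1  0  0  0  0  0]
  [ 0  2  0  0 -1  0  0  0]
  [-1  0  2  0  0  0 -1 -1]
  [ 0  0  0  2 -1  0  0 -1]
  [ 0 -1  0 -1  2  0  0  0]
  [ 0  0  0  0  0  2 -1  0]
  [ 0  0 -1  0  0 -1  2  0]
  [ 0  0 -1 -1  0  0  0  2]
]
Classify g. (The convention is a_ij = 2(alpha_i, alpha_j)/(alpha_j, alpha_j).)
The matrix has rank 8 with 2's on the diagonal. Reading the off-diagonal entries as Dynkin edges (a single edge where a_ij = a_ji = -1; a double or triple edge where a_ij * a_ji = 2 or 3), the diagram is a chain of 7 nodes with one extra node attached to the third node from one end (E_8). One simple-root ordering that puts it in standard form is (alpha_6, alpha_1, alpha_7, alpha_3, alpha_8, alpha_4, alpha_5, alpha_2). So the algebra is type E_8.

E8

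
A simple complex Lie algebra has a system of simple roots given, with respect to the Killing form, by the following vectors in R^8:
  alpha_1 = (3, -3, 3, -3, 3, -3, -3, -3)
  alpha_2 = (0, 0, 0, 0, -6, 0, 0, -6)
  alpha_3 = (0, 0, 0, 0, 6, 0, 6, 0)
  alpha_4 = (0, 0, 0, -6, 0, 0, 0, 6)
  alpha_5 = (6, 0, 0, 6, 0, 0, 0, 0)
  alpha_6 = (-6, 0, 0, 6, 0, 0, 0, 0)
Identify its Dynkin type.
Compute the Cartan integers a_ij = 2(alpha_i, alpha_j)/(alpha_j, alpha_j); the resulting 6x6 Cartan matrix is
[[2, 0, 0, 0, 0, -1], [0, 2, -1, -1, 0, 0], [0, -1, 2, 0, 0, 0], [0, -1, 0, 2, -1, -1], [0, 0, 0, -1, 2, 0], [-1, 0, 0, -1, 0, 2]].
All simple roots have the same length, so the diagram is simply laced. The associated Dynkin diagram is a chain of 5 nodes with one extra node attached to the third node from one end (E_6), so the type is E_6.

type E_6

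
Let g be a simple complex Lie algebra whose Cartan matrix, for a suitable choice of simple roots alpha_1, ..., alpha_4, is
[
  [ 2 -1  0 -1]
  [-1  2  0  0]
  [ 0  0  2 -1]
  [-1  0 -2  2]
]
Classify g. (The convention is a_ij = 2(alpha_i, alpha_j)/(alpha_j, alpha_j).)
The matrix has rank 4 with 2's on the diagonal. Reading the off-diagonal entries as Dynkin edges (a single edge where a_ij = a_ji = -1; a double or triple edge where a_ij * a_ji = 2 or 3), the diagram is a chain of 4 nodes with a double edge at one end; the terminal node there is the unique short simple root (B_4). One simple-root ordering that puts it in standard form is (alpha_2, alpha_1, alpha_4, alpha_3). So the algebra is type B_4, i.e. so(9).

B_4 (so(9))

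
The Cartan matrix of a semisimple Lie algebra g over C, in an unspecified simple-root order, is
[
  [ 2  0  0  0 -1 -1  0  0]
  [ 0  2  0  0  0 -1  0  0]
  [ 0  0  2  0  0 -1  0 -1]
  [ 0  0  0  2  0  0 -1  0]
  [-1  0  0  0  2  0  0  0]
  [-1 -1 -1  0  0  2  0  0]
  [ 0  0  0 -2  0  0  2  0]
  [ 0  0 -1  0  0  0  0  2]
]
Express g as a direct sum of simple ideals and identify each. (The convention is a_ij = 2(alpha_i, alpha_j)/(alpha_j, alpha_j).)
B2 ⊕ E6

The diagram associated to this matrix has two connected components: the simple roots {alpha_4, alpha_7} form a chain of 2 nodes with a double edge at one end; the terminal node there is the unique short simple root (B_2), and {alpha_1, alpha_2, alpha_3, alpha_5, alpha_6, alpha_8} form a chain of 5 nodes with one extra node attached to the third node from one end (E_6). A semisimple Lie algebra decomposes uniquely as the direct sum of simple ideals, one per connected component of its Dynkin diagram, so g ≅ B_2 ⊕ E_6 (dimension 10 + 78 = 88).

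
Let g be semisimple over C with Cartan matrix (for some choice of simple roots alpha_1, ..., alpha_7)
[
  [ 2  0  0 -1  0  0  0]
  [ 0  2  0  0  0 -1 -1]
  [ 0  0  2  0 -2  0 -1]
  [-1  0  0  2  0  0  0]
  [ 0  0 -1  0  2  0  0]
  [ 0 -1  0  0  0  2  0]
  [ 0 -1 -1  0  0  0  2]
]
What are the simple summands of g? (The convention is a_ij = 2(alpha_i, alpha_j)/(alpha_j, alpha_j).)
type A_2 ⊕ type B_5

The diagram associated to this matrix has two connected components: the simple roots {alpha_1, alpha_4} form a chain of 2 nodes with single edges (A_2), and {alpha_2, alpha_3, alpha_5, alpha_6, alpha_7} form a chain of 5 nodes with a double edge at one end; the terminal node there is the unique short simple root (B_5). A semisimple Lie algebra decomposes uniquely as the direct sum of simple ideals, one per connected component of its Dynkin diagram, so g ≅ A_2 ⊕ B_5 (dimension 8 + 55 = 63).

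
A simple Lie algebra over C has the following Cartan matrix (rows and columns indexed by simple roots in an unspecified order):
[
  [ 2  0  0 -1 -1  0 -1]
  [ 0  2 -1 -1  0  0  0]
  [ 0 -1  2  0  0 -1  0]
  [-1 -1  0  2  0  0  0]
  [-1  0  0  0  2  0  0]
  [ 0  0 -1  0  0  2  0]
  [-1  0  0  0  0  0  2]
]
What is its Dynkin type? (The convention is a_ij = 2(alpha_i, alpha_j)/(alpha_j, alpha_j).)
The matrix has rank 7 with 2's on the diagonal. Reading the off-diagonal entries as Dynkin edges (a single edge where a_ij = a_ji = -1; a double or triple edge where a_ij * a_ji = 2 or 3), the diagram is a chain of 5 nodes with a fork of two nodes at one end (D_7). One simple-root ordering that puts it in standard form is (alpha_6, alpha_3, alpha_2, alpha_4, alpha_1, alpha_7, alpha_5). So the algebra is type D_7, i.e. so(14).

type D_7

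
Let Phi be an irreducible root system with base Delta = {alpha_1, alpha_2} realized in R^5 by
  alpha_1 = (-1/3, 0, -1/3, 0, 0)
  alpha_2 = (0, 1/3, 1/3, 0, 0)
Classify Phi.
Compute the Cartan integers a_ij = 2(alpha_i, alpha_j)/(alpha_j, alpha_j); the resulting 2x2 Cartan matrix is
[[2, -1], [-1, 2]].
All simple roots have the same length, so the diagram is simply laced. The associated Dynkin diagram is a chain of 2 nodes with single edges (A_2), so the type is A_2 (the algebra sl(3)).

type A_2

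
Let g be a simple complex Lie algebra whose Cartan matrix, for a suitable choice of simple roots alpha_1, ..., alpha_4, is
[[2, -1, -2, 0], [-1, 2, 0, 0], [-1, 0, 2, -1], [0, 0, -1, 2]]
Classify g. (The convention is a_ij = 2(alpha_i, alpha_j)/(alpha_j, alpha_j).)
F_4

The matrix has rank 4 with 2's on the diagonal. Reading the off-diagonal entries as Dynkin edges (a single edge where a_ij = a_ji = -1; a double or triple edge where a_ij * a_ji = 2 or 3), the diagram is a chain of 4 nodes with a double edge between the middle two (F_4). One simple-root ordering that puts it in standard form is (alpha_2, alpha_1, alpha_3, alpha_4). So the algebra is type F_4.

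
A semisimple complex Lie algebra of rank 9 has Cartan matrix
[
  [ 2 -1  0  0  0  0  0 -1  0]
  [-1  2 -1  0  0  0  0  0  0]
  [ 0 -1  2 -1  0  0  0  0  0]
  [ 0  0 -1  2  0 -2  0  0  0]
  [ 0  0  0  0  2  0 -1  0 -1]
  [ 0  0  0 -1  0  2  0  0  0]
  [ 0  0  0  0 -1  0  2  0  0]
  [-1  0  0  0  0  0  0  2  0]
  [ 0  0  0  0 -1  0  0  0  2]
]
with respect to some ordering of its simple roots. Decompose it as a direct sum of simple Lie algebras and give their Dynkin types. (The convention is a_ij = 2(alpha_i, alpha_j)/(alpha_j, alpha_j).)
The diagram associated to this matrix has two connected components: the simple roots {alpha_5, alpha_7, alpha_9} form a chain of 3 nodes with single edges (A_3), and {alpha_1, alpha_2, alpha_3, alpha_4, alpha_6, alpha_8} form a chain of 6 nodes with a double edge at one end; the terminal node there is the unique short simple root (B_6). A semisimple Lie algebra decomposes uniquely as the direct sum of simple ideals, one per connected component of its Dynkin diagram, so g ≅ A_3 ⊕ B_6 (dimension 15 + 78 = 93).

A3 ⊕ B6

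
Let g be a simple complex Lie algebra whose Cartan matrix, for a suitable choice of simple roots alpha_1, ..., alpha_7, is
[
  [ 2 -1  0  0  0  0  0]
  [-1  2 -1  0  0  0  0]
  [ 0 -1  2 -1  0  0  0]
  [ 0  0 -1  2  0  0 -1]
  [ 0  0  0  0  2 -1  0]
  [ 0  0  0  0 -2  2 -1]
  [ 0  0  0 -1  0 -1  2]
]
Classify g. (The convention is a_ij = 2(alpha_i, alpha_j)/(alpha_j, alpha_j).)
The matrix has rank 7 with 2's on the diagonal. Reading the off-diagonal entries as Dynkin edges (a single edge where a_ij = a_ji = -1; a double or triple edge where a_ij * a_ji = 2 or 3), the diagram is a chain of 7 nodes with a double edge at one end; the terminal node there is the unique short simple root (B_7). One simple-root ordering that puts it in standard form is (alpha_1, alpha_2, alpha_3, alpha_4, alpha_7, alpha_6, alpha_5). So the algebra is type B_7, i.e. so(15).

B_7 (so(15))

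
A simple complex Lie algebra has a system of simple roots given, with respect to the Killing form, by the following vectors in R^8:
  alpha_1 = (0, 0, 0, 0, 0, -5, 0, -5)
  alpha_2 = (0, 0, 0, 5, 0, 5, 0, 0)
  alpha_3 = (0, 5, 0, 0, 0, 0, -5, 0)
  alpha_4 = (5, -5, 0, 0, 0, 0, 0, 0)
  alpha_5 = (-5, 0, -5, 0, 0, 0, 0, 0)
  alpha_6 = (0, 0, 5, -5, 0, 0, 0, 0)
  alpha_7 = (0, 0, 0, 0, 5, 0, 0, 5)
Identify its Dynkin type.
type A_7

Compute the Cartan integers a_ij = 2(alpha_i, alpha_j)/(alpha_j, alpha_j); the resulting 7x7 Cartan matrix is
[[2, -1, 0, 0, 0, 0, -1], [-1, 2, 0, 0, 0, -1, 0], [0, 0, 2, -1, 0, 0, 0], [0, 0, -1, 2, -1, 0, 0], [0, 0, 0, -1, 2, -1, 0], [0, -1, 0, 0, -1, 2, 0], [-1, 0, 0, 0, 0, 0, 2]].
All simple roots have the same length, so the diagram is simply laced. The associated Dynkin diagram is a chain of 7 nodes with single edges (A_7), so the type is A_7 (the algebra sl(8)).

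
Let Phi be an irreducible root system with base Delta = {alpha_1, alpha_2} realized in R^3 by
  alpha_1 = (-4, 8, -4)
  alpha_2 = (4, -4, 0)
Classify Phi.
Compute the Cartan integers a_ij = 2(alpha_i, alpha_j)/(alpha_j, alpha_j); the resulting 2x2 Cartan matrix is
[[2, -3], [-1, 2]].
The roots have two lengths (squared-length ratio 3:1); the short ones are alpha_{2}. The associated Dynkin diagram is two nodes joined by a triple edge (G_2), so the type is G_2.

G_2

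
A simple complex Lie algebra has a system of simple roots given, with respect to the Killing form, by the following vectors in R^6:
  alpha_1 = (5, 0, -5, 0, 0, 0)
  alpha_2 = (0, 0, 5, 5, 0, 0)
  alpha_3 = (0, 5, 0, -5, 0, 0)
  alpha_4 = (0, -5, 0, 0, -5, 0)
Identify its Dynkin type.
Compute the Cartan integers a_ij = 2(alpha_i, alpha_j)/(alpha_j, alpha_j); the resulting 4x4 Cartan matrix is
[[2, -1, 0, 0], [-1, 2, -1, 0], [0, -1, 2, -1], [0, 0, -1, 2]].
All simple roots have the same length, so the diagram is simply laced. The associated Dynkin diagram is a chain of 4 nodes with single edges (A_4), so the type is A_4 (the algebra sl(5)).

A_4 (sl(5))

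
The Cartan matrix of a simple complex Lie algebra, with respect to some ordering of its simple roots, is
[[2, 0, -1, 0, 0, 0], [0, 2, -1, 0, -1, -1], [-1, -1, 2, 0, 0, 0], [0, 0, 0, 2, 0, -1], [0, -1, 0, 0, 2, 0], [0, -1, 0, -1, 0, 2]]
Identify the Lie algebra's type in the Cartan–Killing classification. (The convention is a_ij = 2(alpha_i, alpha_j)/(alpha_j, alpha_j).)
type E_6

The matrix has rank 6 with 2's on the diagonal. Reading the off-diagonal entries as Dynkin edges (a single edge where a_ij = a_ji = -1; a double or triple edge where a_ij * a_ji = 2 or 3), the diagram is a chain of 5 nodes with one extra node attached to the third node from one end (E_6). One simple-root ordering that puts it in standard form is (alpha_1, alpha_5, alpha_3, alpha_2, alpha_6, alpha_4). So the algebra is type E_6.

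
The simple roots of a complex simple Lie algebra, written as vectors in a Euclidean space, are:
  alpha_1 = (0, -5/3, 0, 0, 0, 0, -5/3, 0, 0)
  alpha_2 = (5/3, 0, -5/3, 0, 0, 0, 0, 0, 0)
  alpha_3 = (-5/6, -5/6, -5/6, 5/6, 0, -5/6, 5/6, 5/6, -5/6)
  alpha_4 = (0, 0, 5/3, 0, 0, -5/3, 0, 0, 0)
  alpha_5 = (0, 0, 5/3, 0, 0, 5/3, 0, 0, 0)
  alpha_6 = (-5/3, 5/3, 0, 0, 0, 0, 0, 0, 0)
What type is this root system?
E6

Compute the Cartan integers a_ij = 2(alpha_i, alpha_j)/(alpha_j, alpha_j); the resulting 6x6 Cartan matrix is
[[2, 0, 0, 0, 0, -1], [0, 2, 0, -1, -1, -1], [0, 0, 2, 0, -1, 0], [0, -1, 0, 2, 0, 0], [0, -1, -1, 0, 2, 0], [-1, -1, 0, 0, 0, 2]].
All simple roots have the same length, so the diagram is simply laced. The associated Dynkin diagram is a chain of 5 nodes with one extra node attached to the third node from one end (E_6), so the type is E_6.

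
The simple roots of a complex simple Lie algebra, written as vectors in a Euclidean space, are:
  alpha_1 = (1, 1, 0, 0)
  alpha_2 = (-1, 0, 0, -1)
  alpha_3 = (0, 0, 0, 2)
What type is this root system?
C_3 (sp(6))

Compute the Cartan integers a_ij = 2(alpha_i, alpha_j)/(alpha_j, alpha_j); the resulting 3x3 Cartan matrix is
[[2, -1, 0], [-1, 2, -1], [0, -2, 2]].
The roots have two lengths (squared-length ratio 2:1); the short ones are alpha_{1,2}. The associated Dynkin diagram is a chain of 3 nodes with a double edge at one end; the terminal node there is the unique long simple root (C_3), so the type is C_3 (the algebra sp(6)).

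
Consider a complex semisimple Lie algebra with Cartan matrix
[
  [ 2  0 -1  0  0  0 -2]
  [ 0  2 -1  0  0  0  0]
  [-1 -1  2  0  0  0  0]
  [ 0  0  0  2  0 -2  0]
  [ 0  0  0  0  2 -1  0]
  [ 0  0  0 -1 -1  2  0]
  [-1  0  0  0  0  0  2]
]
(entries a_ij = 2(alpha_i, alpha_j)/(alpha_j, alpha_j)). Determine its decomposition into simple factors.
B4 ⊕ C3

The diagram associated to this matrix has two connected components: the simple roots {alpha_1, alpha_2, alpha_3, alpha_7} form a chain of 4 nodes with a double edge at one end; the terminal node there is the unique short simple root (B_4), and {alpha_4, alpha_5, alpha_6} form a chain of 3 nodes with a double edge at one end; the terminal node there is the unique long simple root (C_3). A semisimple Lie algebra decomposes uniquely as the direct sum of simple ideals, one per connected component of its Dynkin diagram, so g ≅ B_4 ⊕ C_3 (dimension 36 + 21 = 57).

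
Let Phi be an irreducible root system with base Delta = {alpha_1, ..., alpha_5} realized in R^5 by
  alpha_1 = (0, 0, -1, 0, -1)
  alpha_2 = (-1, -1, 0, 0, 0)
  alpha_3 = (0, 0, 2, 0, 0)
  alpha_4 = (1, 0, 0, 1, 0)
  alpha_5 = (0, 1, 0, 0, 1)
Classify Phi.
Compute the Cartan integers a_ij = 2(alpha_i, alpha_j)/(alpha_j, alpha_j); the resulting 5x5 Cartan matrix is
[[2, 0, -1, 0, -1], [0, 2, 0, -1, -1], [-2, 0, 2, 0, 0], [0, -1, 0, 2, 0], [-1, -1, 0, 0, 2]].
The roots have two lengths (squared-length ratio 2:1); the short ones are alpha_{1,2,4,5}. The associated Dynkin diagram is a chain of 5 nodes with a double edge at one end; the terminal node there is the unique long simple root (C_5), so the type is C_5 (the algebra sp(10)).

type C_5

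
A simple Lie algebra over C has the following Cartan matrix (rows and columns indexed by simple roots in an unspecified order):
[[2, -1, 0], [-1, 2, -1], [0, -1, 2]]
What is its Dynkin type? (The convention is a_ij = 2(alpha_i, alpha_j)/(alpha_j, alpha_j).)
The matrix has rank 3 with 2's on the diagonal. Reading the off-diagonal entries as Dynkin edges (a single edge where a_ij = a_ji = -1; a double or triple edge where a_ij * a_ji = 2 or 3), the diagram is a chain of 3 nodes with single edges (A_3). One simple-root ordering that puts it in standard form is (alpha_1, alpha_2, alpha_3). So the algebra is type A_3, i.e. sl(4).

A_3 (sl(4))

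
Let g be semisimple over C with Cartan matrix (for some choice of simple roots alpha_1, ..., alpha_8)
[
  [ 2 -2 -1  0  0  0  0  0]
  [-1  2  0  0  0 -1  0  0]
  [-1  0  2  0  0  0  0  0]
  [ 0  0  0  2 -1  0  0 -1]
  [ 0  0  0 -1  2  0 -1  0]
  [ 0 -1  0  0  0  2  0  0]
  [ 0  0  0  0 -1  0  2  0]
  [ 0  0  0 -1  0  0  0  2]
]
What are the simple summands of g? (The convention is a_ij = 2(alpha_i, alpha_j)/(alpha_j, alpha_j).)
The diagram associated to this matrix has two connected components: the simple roots {alpha_4, alpha_5, alpha_7, alpha_8} form a chain of 4 nodes with single edges (A_4), and {alpha_1, alpha_2, alpha_3, alpha_6} form a chain of 4 nodes with a double edge between the middle two (F_4). A semisimple Lie algebra decomposes uniquely as the direct sum of simple ideals, one per connected component of its Dynkin diagram, so g ≅ A_4 ⊕ F_4 (dimension 24 + 52 = 76).

type A_4 ⊕ type F_4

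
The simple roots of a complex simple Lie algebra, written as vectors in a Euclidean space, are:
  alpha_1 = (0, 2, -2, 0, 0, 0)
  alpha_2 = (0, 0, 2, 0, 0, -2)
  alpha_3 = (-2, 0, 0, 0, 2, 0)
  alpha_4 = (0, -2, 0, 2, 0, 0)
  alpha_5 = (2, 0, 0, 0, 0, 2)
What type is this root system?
Compute the Cartan integers a_ij = 2(alpha_i, alpha_j)/(alpha_j, alpha_j); the resulting 5x5 Cartan matrix is
[[2, -1, 0, -1, 0], [-1, 2, 0, 0, -1], [0, 0, 2, 0, -1], [-1, 0, 0, 2, 0], [0, -1, -1, 0, 2]].
All simple roots have the same length, so the diagram is simply laced. The associated Dynkin diagram is a chain of 5 nodes with single edges (A_5), so the type is A_5 (the algebra sl(6)).

A_5 (sl(6))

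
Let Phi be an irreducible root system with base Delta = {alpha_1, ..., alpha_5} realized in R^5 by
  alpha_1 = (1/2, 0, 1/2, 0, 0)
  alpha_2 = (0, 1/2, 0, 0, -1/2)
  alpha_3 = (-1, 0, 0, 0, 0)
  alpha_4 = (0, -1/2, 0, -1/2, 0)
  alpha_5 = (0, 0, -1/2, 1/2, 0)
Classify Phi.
C_5 (sp(10))

Compute the Cartan integers a_ij = 2(alpha_i, alpha_j)/(alpha_j, alpha_j); the resulting 5x5 Cartan matrix is
[[2, 0, -1, 0, -1], [0, 2, 0, -1, 0], [-2, 0, 2, 0, 0], [0, -1, 0, 2, -1], [-1, 0, 0, -1, 2]].
The roots have two lengths (squared-length ratio 2:1); the short ones are alpha_{1,2,4,5}. The associated Dynkin diagram is a chain of 5 nodes with a double edge at one end; the terminal node there is the unique long simple root (C_5), so the type is C_5 (the algebra sp(10)).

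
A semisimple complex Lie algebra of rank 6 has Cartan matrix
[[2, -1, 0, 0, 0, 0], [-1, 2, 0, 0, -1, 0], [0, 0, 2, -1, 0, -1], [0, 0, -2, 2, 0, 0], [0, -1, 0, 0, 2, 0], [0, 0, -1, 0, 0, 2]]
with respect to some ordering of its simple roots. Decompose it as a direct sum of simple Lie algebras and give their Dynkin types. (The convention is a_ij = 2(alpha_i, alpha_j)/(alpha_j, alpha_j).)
The diagram associated to this matrix has two connected components: the simple roots {alpha_1, alpha_2, alpha_5} form a chain of 3 nodes with single edges (A_3), and {alpha_3, alpha_4, alpha_6} form a chain of 3 nodes with a double edge at one end; the terminal node there is the unique long simple root (C_3). A semisimple Lie algebra decomposes uniquely as the direct sum of simple ideals, one per connected component of its Dynkin diagram, so g ≅ A_3 ⊕ C_3 (dimension 15 + 21 = 36).

A_3 ⊕ C_3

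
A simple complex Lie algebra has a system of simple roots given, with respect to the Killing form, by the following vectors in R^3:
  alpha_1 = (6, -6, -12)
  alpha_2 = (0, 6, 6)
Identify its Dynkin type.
type G_2

Compute the Cartan integers a_ij = 2(alpha_i, alpha_j)/(alpha_j, alpha_j); the resulting 2x2 Cartan matrix is
[[2, -3], [-1, 2]].
The roots have two lengths (squared-length ratio 3:1); the short ones are alpha_{2}. The associated Dynkin diagram is two nodes joined by a triple edge (G_2), so the type is G_2.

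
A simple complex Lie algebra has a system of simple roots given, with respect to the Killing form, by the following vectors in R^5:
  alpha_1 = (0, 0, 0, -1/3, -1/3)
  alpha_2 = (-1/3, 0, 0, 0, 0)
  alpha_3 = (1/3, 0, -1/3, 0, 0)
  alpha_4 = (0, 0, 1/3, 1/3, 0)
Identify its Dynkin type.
Compute the Cartan integers a_ij = 2(alpha_i, alpha_j)/(alpha_j, alpha_j); the resulting 4x4 Cartan matrix is
[[2, 0, 0, -1], [0, 2, -1, 0], [0, -2, 2, -1], [-1, 0, -1, 2]].
The roots have two lengths (squared-length ratio 2:1); the short ones are alpha_{2}. The associated Dynkin diagram is a chain of 4 nodes with a double edge at one end; the terminal node there is the unique short simple root (B_4), so the type is B_4 (the algebra so(9)).

B_4 (so(9))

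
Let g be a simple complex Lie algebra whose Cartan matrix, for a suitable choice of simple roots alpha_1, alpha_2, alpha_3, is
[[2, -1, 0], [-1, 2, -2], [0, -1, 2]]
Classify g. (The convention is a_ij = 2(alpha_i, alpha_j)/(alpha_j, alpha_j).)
The matrix has rank 3 with 2's on the diagonal. Reading the off-diagonal entries as Dynkin edges (a single edge where a_ij = a_ji = -1; a double or triple edge where a_ij * a_ji = 2 or 3), the diagram is a chain of 3 nodes with a double edge at one end; the terminal node there is the unique short simple root (B_3). One simple-root ordering that puts it in standard form is (alpha_1, alpha_2, alpha_3). So the algebra is type B_3, i.e. so(7).

B_3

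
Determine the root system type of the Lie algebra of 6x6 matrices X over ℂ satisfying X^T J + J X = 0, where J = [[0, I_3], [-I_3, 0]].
This is sp(6), which has dimension 6(6+1)/2 = 21 and rank 6/2 = 3. In the classification of classical Lie algebras, the symplectic algebra sp(2n) has type C_n; here n = 3, so the Dynkin diagram is a chain of 3 nodes with a double edge at one end; the terminal node there is the unique long simple root (C_3). Hence the type is C_3.

C_3 (sp(6))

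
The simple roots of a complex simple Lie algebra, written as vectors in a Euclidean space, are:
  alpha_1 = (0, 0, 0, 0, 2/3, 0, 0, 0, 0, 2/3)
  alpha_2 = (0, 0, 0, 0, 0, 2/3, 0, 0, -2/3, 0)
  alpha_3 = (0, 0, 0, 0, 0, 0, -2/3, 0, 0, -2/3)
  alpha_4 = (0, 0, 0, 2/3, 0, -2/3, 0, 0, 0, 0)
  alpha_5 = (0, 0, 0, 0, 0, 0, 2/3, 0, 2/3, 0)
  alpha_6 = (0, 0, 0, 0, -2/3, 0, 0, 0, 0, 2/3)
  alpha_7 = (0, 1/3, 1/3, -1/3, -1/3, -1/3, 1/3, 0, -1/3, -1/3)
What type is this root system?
E7

Compute the Cartan integers a_ij = 2(alpha_i, alpha_j)/(alpha_j, alpha_j); the resulting 7x7 Cartan matrix is
[[2, 0, -1, 0, 0, 0, -1], [0, 2, 0, -1, -1, 0, 0], [-1, 0, 2, 0, -1, -1, 0], [0, -1, 0, 2, 0, 0, 0], [0, -1, -1, 0, 2, 0, 0], [0, 0, -1, 0, 0, 2, 0], [-1, 0, 0, 0, 0, 0, 2]].
All simple roots have the same length, so the diagram is simply laced. The associated Dynkin diagram is a chain of 6 nodes with one extra node attached to the third node from one end (E_7), so the type is E_7.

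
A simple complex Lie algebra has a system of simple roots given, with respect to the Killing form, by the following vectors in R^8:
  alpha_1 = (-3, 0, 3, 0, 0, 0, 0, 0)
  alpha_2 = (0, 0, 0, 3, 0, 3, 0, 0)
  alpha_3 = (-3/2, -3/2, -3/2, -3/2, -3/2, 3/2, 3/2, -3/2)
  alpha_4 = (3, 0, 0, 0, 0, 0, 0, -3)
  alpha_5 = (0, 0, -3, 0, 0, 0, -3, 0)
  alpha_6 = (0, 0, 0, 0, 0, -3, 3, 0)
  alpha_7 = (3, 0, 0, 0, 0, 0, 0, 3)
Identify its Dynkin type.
Compute the Cartan integers a_ij = 2(alpha_i, alpha_j)/(alpha_j, alpha_j); the resulting 7x7 Cartan matrix is
[[2, 0, 0, -1, -1, 0, -1], [0, 2, 0, 0, 0, -1, 0], [0, 0, 2, 0, 0, 0, -1], [-1, 0, 0, 2, 0, 0, 0], [-1, 0, 0, 0, 2, -1, 0], [0, -1, 0, 0, -1, 2, 0], [-1, 0, -1, 0, 0, 0, 2]].
All simple roots have the same length, so the diagram is simply laced. The associated Dynkin diagram is a chain of 6 nodes with one extra node attached to the third node from one end (E_7), so the type is E_7.

E7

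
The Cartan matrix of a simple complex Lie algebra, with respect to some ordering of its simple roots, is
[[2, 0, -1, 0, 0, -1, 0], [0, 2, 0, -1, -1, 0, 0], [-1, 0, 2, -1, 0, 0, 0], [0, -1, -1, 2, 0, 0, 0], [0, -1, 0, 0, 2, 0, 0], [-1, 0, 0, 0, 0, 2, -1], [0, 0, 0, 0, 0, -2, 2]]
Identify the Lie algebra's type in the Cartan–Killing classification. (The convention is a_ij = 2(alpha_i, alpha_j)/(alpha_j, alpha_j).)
C7

The matrix has rank 7 with 2's on the diagonal. Reading the off-diagonal entries as Dynkin edges (a single edge where a_ij = a_ji = -1; a double or triple edge where a_ij * a_ji = 2 or 3), the diagram is a chain of 7 nodes with a double edge at one end; the terminal node there is the unique long simple root (C_7). One simple-root ordering that puts it in standard form is (alpha_5, alpha_2, alpha_4, alpha_3, alpha_1, alpha_6, alpha_7). So the algebra is type C_7, i.e. sp(14).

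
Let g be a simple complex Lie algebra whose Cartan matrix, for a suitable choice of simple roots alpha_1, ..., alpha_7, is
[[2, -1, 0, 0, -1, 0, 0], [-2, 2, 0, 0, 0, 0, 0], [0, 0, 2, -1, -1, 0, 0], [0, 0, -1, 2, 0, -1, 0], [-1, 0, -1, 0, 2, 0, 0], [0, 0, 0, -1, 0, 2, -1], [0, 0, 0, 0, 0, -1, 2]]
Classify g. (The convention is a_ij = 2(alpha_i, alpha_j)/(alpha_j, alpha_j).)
type C_7

The matrix has rank 7 with 2's on the diagonal. Reading the off-diagonal entries as Dynkin edges (a single edge where a_ij = a_ji = -1; a double or triple edge where a_ij * a_ji = 2 or 3), the diagram is a chain of 7 nodes with a double edge at one end; the terminal node there is the unique long simple root (C_7). One simple-root ordering that puts it in standard form is (alpha_7, alpha_6, alpha_4, alpha_3, alpha_5, alpha_1, alpha_2). So the algebra is type C_7, i.e. sp(14).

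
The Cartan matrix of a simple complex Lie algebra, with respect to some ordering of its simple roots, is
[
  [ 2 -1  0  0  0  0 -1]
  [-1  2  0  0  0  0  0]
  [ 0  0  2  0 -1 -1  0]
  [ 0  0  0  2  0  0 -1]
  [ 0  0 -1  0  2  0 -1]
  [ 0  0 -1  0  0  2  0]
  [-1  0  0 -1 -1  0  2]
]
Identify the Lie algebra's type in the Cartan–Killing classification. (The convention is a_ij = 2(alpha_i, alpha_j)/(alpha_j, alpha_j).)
E7

The matrix has rank 7 with 2's on the diagonal. Reading the off-diagonal entries as Dynkin edges (a single edge where a_ij = a_ji = -1; a double or triple edge where a_ij * a_ji = 2 or 3), the diagram is a chain of 6 nodes with one extra node attached to the third node from one end (E_7). One simple-root ordering that puts it in standard form is (alpha_2, alpha_4, alpha_1, alpha_7, alpha_5, alpha_3, alpha_6). So the algebra is type E_7.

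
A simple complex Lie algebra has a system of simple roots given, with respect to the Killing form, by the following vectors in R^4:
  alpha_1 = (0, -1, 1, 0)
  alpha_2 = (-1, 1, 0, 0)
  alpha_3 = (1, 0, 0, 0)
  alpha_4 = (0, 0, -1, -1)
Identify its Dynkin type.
B4

Compute the Cartan integers a_ij = 2(alpha_i, alpha_j)/(alpha_j, alpha_j); the resulting 4x4 Cartan matrix is
[[2, -1, 0, -1], [-1, 2, -2, 0], [0, -1, 2, 0], [-1, 0, 0, 2]].
The roots have two lengths (squared-length ratio 2:1); the short ones are alpha_{3}. The associated Dynkin diagram is a chain of 4 nodes with a double edge at one end; the terminal node there is the unique short simple root (B_4), so the type is B_4 (the algebra so(9)).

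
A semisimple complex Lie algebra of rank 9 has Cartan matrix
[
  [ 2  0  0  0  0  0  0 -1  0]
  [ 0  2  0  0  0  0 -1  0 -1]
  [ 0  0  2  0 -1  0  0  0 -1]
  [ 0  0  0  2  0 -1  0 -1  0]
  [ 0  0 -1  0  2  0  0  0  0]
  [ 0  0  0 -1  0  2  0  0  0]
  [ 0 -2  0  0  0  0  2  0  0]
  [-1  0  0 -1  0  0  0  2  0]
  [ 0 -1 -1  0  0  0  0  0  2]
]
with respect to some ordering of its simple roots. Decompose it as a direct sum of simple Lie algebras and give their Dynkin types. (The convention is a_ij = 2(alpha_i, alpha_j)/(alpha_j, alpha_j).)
The diagram associated to this matrix has two connected components: the simple roots {alpha_1, alpha_4, alpha_6, alpha_8} form a chain of 4 nodes with single edges (A_4), and {alpha_2, alpha_3, alpha_5, alpha_7, alpha_9} form a chain of 5 nodes with a double edge at one end; the terminal node there is the unique long simple root (C_5). A semisimple Lie algebra decomposes uniquely as the direct sum of simple ideals, one per connected component of its Dynkin diagram, so g ≅ A_4 ⊕ C_5 (dimension 24 + 55 = 79).

type A_4 ⊕ type C_5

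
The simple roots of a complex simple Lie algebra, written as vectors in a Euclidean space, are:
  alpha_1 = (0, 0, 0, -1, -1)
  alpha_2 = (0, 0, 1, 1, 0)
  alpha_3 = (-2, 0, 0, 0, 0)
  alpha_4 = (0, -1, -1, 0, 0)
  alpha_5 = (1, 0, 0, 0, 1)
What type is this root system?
C_5

Compute the Cartan integers a_ij = 2(alpha_i, alpha_j)/(alpha_j, alpha_j); the resulting 5x5 Cartan matrix is
[[2, -1, 0, 0, -1], [-1, 2, 0, -1, 0], [0, 0, 2, 0, -2], [0, -1, 0, 2, 0], [-1, 0, -1, 0, 2]].
The roots have two lengths (squared-length ratio 2:1); the short ones are alpha_{1,2,4,5}. The associated Dynkin diagram is a chain of 5 nodes with a double edge at one end; the terminal node there is the unique long simple root (C_5), so the type is C_5 (the algebra sp(10)).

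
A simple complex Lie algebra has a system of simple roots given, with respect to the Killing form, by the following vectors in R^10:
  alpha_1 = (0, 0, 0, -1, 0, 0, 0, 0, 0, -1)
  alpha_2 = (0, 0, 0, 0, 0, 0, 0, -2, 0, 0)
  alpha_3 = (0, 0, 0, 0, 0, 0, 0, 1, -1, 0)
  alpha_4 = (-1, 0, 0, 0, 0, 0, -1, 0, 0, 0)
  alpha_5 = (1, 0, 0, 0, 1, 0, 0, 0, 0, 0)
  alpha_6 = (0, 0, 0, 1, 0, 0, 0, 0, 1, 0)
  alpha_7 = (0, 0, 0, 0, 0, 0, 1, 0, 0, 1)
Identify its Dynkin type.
type C_7

Compute the Cartan integers a_ij = 2(alpha_i, alpha_j)/(alpha_j, alpha_j); the resulting 7x7 Cartan matrix is
[[2, 0, 0, 0, 0, -1, -1], [0, 2, -2, 0, 0, 0, 0], [0, -1, 2, 0, 0, -1, 0], [0, 0, 0, 2, -1, 0, -1], [0, 0, 0, -1, 2, 0, 0], [-1, 0, -1, 0, 0, 2, 0], [-1, 0, 0, -1, 0, 0, 2]].
The roots have two lengths (squared-length ratio 2:1); the short ones are alpha_{1,3,4,5,6,7}. The associated Dynkin diagram is a chain of 7 nodes with a double edge at one end; the terminal node there is the unique long simple root (C_7), so the type is C_7 (the algebra sp(14)).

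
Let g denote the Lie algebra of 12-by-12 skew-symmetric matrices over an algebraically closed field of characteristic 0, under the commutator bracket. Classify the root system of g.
This is so(12) with 12 even, which has dimension 12(12-1)/2 = 66 and rank 12/2 = 6. In the classification of classical Lie algebras, the orthogonal algebra so(2n) in an even number of variables has type D_n; here n = 6, so the Dynkin diagram is a chain of 4 nodes with a fork of two nodes at one end (D_6). Hence the type is D_6.

D_6 (so(12))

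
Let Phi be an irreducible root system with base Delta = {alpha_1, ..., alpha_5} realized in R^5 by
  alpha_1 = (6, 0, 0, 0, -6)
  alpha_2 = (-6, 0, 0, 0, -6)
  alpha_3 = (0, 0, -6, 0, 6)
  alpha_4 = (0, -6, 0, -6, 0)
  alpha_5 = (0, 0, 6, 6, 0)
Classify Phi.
Compute the Cartan integers a_ij = 2(alpha_i, alpha_j)/(alpha_j, alpha_j); the resulting 5x5 Cartan matrix is
[[2, 0, -1, 0, 0], [0, 2, -1, 0, 0], [-1, -1, 2, 0, -1], [0, 0, 0, 2, -1], [0, 0, -1, -1, 2]].
All simple roots have the same length, so the diagram is simply laced. The associated Dynkin diagram is a chain of 3 nodes with a fork of two nodes at one end (D_5), so the type is D_5 (the algebra so(10)).

type D_5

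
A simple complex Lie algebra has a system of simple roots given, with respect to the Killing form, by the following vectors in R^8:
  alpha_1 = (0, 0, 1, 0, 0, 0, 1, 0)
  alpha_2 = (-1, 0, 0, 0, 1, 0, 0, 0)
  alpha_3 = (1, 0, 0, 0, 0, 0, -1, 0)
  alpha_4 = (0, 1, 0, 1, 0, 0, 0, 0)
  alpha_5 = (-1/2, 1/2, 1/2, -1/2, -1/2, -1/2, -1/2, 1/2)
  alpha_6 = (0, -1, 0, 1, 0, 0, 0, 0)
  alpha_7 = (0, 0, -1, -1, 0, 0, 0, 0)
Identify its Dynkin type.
type E_7

Compute the Cartan integers a_ij = 2(alpha_i, alpha_j)/(alpha_j, alpha_j); the resulting 7x7 Cartan matrix is
[[2, 0, -1, 0, 0, 0, -1], [0, 2, -1, 0, 0, 0, 0], [-1, -1, 2, 0, 0, 0, 0], [0, 0, 0, 2, 0, 0, -1], [0, 0, 0, 0, 2, -1, 0], [0, 0, 0, 0, -1, 2, -1], [-1, 0, 0, -1, 0, -1, 2]].
All simple roots have the same length, so the diagram is simply laced. The associated Dynkin diagram is a chain of 6 nodes with one extra node attached to the third node from one end (E_7), so the type is E_7.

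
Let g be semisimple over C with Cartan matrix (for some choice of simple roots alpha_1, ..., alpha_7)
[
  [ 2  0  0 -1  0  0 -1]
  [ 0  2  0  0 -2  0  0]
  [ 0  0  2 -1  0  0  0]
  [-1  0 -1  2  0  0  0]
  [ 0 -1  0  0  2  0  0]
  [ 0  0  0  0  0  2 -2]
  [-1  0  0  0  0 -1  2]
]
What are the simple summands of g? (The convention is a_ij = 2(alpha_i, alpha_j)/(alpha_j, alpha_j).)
B2 ⊕ C5

The diagram associated to this matrix has two connected components: the simple roots {alpha_2, alpha_5} form a chain of 2 nodes with a double edge at one end; the terminal node there is the unique short simple root (B_2), and {alpha_1, alpha_3, alpha_4, alpha_6, alpha_7} form a chain of 5 nodes with a double edge at one end; the terminal node there is the unique long simple root (C_5). A semisimple Lie algebra decomposes uniquely as the direct sum of simple ideals, one per connected component of its Dynkin diagram, so g ≅ B_2 ⊕ C_5 (dimension 10 + 55 = 65).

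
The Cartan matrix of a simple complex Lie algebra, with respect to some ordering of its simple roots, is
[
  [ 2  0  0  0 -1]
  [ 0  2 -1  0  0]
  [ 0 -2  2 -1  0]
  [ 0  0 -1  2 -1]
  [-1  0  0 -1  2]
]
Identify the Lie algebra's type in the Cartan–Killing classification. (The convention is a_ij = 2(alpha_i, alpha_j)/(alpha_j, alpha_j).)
B5

The matrix has rank 5 with 2's on the diagonal. Reading the off-diagonal entries as Dynkin edges (a single edge where a_ij = a_ji = -1; a double or triple edge where a_ij * a_ji = 2 or 3), the diagram is a chain of 5 nodes with a double edge at one end; the terminal node there is the unique short simple root (B_5). One simple-root ordering that puts it in standard form is (alpha_1, alpha_5, alpha_4, alpha_3, alpha_2). So the algebra is type B_5, i.e. so(11).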